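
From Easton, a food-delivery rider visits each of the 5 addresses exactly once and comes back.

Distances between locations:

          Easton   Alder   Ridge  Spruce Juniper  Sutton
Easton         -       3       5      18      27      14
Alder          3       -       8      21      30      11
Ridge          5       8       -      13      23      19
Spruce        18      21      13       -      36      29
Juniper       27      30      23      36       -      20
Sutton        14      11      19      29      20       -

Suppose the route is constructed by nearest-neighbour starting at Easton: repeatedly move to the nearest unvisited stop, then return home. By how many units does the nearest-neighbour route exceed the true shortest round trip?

The nearest-neighbour route is 12 longer than optimal.

Easton: Alder=3, Ridge=5, Sutton=14, Spruce=18, Juniper=27 ⇒ Alder
Alder: Ridge=8, Sutton=11, Spruce=21, Juniper=30 ⇒ Ridge
Ridge: Spruce=13, Sutton=19, Juniper=23 ⇒ Spruce
Spruce: Sutton=29, Juniper=36 ⇒ Sutton
Sutton: Juniper=20 ⇒ Juniper
NN route Easton → Alder → Ridge → Spruce → Sutton → Juniper → Easton costs 100.
Optimal: Easton → Alder → Sutton → Juniper → Ridge → Spruce → Easton costs 88 (by enumerating all 60 distinct tours).
Excess = 100 − 88 = 12.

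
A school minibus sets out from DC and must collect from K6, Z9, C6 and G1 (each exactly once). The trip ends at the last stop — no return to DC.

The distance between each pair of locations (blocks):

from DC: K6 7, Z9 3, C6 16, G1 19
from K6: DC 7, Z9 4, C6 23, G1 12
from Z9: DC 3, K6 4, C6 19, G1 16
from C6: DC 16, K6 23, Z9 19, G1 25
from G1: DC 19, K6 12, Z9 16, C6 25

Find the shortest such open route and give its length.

Minimum one-way distance = 44 blocks.

There are 4! = 24 possible orderings.
DC - K6 - Z9 - C6 - G1: 7+4+19+25 = 55
DC - K6 - Z9 - G1 - C6: 7+4+16+25 = 52
DC - K6 - C6 - Z9 - G1: 7+23+19+16 = 65
DC - K6 - C6 - G1 - Z9: 7+23+25+16 = 71
DC - K6 - G1 - Z9 - C6: 7+12+16+19 = 54
DC - K6 - G1 - C6 - Z9: 7+12+25+19 = 63
DC - Z9 - K6 - C6 - G1: 3+4+23+25 = 55
DC - Z9 - K6 - G1 - C6: 3+4+12+25 = 44
DC - Z9 - C6 - K6 - G1: 3+19+23+12 = 57
DC - Z9 - C6 - G1 - K6: 3+19+25+12 = 59
DC - Z9 - G1 - K6 - C6: 3+16+12+23 = 54
DC - Z9 - G1 - C6 - K6: 3+16+25+23 = 67
DC - C6 - K6 - Z9 - G1: 16+23+4+16 = 59
DC - C6 - K6 - G1 - Z9: 16+23+12+16 = 67
… (10 more)
The minimum is 44.
One shortest path: DC → Z9 → K6 → G1 → C6.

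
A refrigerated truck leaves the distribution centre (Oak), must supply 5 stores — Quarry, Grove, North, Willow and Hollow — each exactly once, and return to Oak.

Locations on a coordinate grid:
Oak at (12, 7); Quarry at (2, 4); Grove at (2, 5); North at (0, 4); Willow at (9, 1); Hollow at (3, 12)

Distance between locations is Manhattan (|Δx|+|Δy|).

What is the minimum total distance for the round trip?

Oak-Quarry-Grove-North-Willow-Hollow-Oak: 13+1+3+12+17+14 = 60
Oak-Quarry-Grove-North-Hollow-Willow-Oak: 13+1+3+11+17+9 = 54
Oak-Quarry-Grove-Willow-North-Hollow-Oak: 13+1+11+12+11+14 = 62
Oak-Quarry-Grove-Willow-Hollow-North-Oak: 13+1+11+17+11+15 = 68
Oak-Quarry-Grove-Hollow-North-Willow-Oak: 13+1+8+11+12+9 = 54
Oak-Quarry-Grove-Hollow-Willow-North-Oak: 13+1+8+17+12+15 = 66
Oak-Quarry-North-Grove-Willow-Hollow-Oak: 13+2+3+11+17+14 = 60
Oak-Quarry-North-Grove-Hollow-Willow-Oak: 13+2+3+8+17+9 = 52
Oak-Quarry-North-Willow-Grove-Hollow-Oak: 13+2+12+11+8+14 = 60
Oak-Quarry-North-Willow-Hollow-Grove-Oak: 13+2+12+17+8+12 = 64
Oak-Quarry-North-Hollow-Grove-Willow-Oak: 13+2+11+8+11+9 = 54
Oak-Quarry-North-Hollow-Willow-Grove-Oak: 13+2+11+17+11+12 = 66
Oak-Quarry-Willow-Grove-North-Hollow-Oak: 13+10+11+3+11+14 = 62
Oak-Quarry-Willow-Grove-Hollow-North-Oak: 13+10+11+8+11+15 = 68
… (46 more)
Oak-Willow-Quarry-North-Grove-Hollow-Oak: 9+10+2+3+8+14 = 46  ← best
The minimum is 46.
One optimal route: Oak → Willow → Quarry → North → Grove → Hollow → Oak (or its reverse).

Shortest round trip = 46.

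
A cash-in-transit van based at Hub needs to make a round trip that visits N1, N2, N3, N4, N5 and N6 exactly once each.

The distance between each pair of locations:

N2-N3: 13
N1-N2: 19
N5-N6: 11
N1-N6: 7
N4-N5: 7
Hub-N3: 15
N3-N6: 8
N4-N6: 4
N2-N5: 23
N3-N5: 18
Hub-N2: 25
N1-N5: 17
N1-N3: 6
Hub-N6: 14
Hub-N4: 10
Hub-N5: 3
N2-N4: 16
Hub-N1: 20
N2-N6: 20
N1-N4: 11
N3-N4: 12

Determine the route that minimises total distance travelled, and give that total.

65 — the shortest possible round trip.

Hub-N1-N2-N3-N4-N5-N6-Hub: 20+19+13+12+7+11+14 = 96
Hub-N1-N2-N3-N4-N6-N5-Hub: 20+19+13+12+4+11+3 = 82
Hub-N1-N2-N3-N5-N4-N6-Hub: 20+19+13+18+7+4+14 = 95
Hub-N1-N2-N3-N5-N6-N4-Hub: 20+19+13+18+11+4+10 = 95
Hub-N1-N2-N3-N6-N4-N5-Hub: 20+19+13+8+4+7+3 = 74
Hub-N1-N2-N3-N6-N5-N4-Hub: 20+19+13+8+11+7+10 = 88
Hub-N1-N2-N4-N3-N5-N6-Hub: 20+19+16+12+18+11+14 = 110
Hub-N1-N2-N4-N3-N6-N5-Hub: 20+19+16+12+8+11+3 = 89
… (352 more)
Hub-N2-N3-N1-N6-N4-N5-Hub: 25+13+6+7+4+7+3 = 65  ← best
The minimum is 65.
One optimal route: Hub → N2 → N3 → N1 → N6 → N4 → N5 → Hub (or its reverse).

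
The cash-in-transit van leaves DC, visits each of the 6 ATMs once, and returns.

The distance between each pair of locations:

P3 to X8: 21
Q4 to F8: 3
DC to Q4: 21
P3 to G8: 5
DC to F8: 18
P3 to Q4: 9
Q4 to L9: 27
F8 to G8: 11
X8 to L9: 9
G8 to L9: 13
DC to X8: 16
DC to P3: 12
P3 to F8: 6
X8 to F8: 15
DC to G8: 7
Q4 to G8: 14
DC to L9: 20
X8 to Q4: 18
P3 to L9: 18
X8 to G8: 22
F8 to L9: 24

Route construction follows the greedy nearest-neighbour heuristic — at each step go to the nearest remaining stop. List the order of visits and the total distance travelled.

From DC: distances to unvisited — G8=7, P3=12, X8=16, F8=18, L9=20, Q4=21. Nearest is G8 (7).
From G8: distances to unvisited — P3=5, F8=11, L9=13, Q4=14, X8=22. Nearest is P3 (5).
From P3: distances to unvisited — F8=6, Q4=9, L9=18, X8=21. Nearest is F8 (6).
From F8: distances to unvisited — Q4=3, X8=15, L9=24. Nearest is Q4 (3).
From Q4: distances to unvisited — X8=18, L9=27. Nearest is X8 (18).
From X8: distances to unvisited — L9=9. Nearest is L9 (9).
Return L9→DC: 20.
Total = 7 + 5 + 6 + 3 + 18 + 9 + 20 = 68.

Nearest-neighbour total = 68; route DC → G8 → P3 → F8 → Q4 → X8 → L9 → DC.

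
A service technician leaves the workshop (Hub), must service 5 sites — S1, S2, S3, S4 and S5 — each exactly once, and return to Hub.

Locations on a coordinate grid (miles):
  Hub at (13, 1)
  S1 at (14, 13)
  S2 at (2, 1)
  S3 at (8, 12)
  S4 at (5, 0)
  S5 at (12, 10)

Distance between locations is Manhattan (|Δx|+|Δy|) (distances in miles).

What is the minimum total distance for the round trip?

Hub - S1 - S2 - S3 - S4 - S5 - Hub: 13+24+17+15+17+10 = 96
Hub - S1 - S2 - S3 - S5 - S4 - Hub: 13+24+17+6+17+9 = 86
Hub - S1 - S2 - S4 - S3 - S5 - Hub: 13+24+4+15+6+10 = 72
Hub - S1 - S2 - S4 - S5 - S3 - Hub: 13+24+4+17+6+16 = 80
Hub - S1 - S2 - S5 - S3 - S4 - Hub: 13+24+19+6+15+9 = 86
Hub - S1 - S2 - S5 - S4 - S3 - Hub: 13+24+19+17+15+16 = 104
Hub - S1 - S3 - S2 - S4 - S5 - Hub: 13+7+17+4+17+10 = 68
Hub - S1 - S3 - S2 - S5 - S4 - Hub: 13+7+17+19+17+9 = 82
Hub - S1 - S3 - S4 - S2 - S5 - Hub: 13+7+15+4+19+10 = 68
Hub - S1 - S3 - S4 - S5 - S2 - Hub: 13+7+15+17+19+11 = 82
Hub - S1 - S3 - S5 - S2 - S4 - Hub: 13+7+6+19+4+9 = 58
Hub - S1 - S3 - S5 - S4 - S2 - Hub: 13+7+6+17+4+11 = 58
Hub - S1 - S4 - S2 - S3 - S5 - Hub: 13+22+4+17+6+10 = 72
Hub - S1 - S4 - S2 - S5 - S3 - Hub: 13+22+4+19+6+16 = 80
… (46 more)
Hub - S2 - S4 - S3 - S1 - S5 - Hub: 11+4+15+7+5+10 = 52  ← best
The minimum is 52.
One optimal route: Hub → S2 → S4 → S3 → S1 → S5 → Hub (or its reverse).

Minimum total distance: 52 miles.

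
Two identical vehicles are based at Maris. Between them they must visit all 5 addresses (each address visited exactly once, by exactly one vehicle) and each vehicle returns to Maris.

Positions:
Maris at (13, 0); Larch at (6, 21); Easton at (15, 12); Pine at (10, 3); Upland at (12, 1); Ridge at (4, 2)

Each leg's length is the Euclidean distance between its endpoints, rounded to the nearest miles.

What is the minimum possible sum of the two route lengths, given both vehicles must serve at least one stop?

56 miles — the smallest possible combined total.

There are 2^4 − 1 = 15 ways to divide the 5 stops into two non-empty groups. For each, the best each vehicle can do is its own shortest tour through its group:
  {Larch} + {Easton, Pine, Upland, Ridge}: 44 + 37 = 81
  {Easton} + {Larch, Pine, Upland, Ridge}: 24 + 50 = 74
  {Larch, Easton} + {Pine, Upland, Ridge}: 47 + 19 = 66
  {Pine} + {Larch, Easton, Upland, Ridge}: 8 + 53 = 61
  {Larch, Pine} + {Easton, Upland, Ridge}: 44 + 36 = 80
  {Easton, Pine} + {Larch, Upland, Ridge}: 26 + 50 = 76
  … (15 splits in total)
  {Upland} + {Larch, Easton, Pine, Ridge}: 2 + 54 = 56  ← best
Best: vehicle 1 Maris → Upland → Maris = 2; vehicle 2 Maris → Easton → Larch → Ridge → Pine → Maris = 54; combined 56.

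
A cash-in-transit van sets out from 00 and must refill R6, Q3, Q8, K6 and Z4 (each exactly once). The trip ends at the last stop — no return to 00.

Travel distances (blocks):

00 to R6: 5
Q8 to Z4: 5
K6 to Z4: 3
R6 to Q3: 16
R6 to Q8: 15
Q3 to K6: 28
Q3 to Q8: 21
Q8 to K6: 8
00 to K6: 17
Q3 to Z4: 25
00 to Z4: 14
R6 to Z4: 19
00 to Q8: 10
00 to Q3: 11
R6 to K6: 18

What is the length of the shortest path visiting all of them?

Minimum one-way distance = 50 blocks.

There are 5! = 120 possible orderings.
00→R6→Q3→Q8→K6→Z4: 5+16+21+8+3 = 53
00→R6→Q3→Q8→Z4→K6: 5+16+21+5+3 = 50
00→R6→Q3→K6→Q8→Z4: 5+16+28+8+5 = 62
00→R6→Q3→K6→Z4→Q8: 5+16+28+3+5 = 57
00→R6→Q3→Z4→Q8→K6: 5+16+25+5+8 = 59
00→R6→Q3→Z4→K6→Q8: 5+16+25+3+8 = 57
00→R6→Q8→Q3→K6→Z4: 5+15+21+28+3 = 72
00→R6→Q8→Q3→Z4→K6: 5+15+21+25+3 = 69
00→R6→Q8→K6→Q3→Z4: 5+15+8+28+25 = 81
00→R6→Q8→K6→Z4→Q3: 5+15+8+3+25 = 56
00→R6→Q8→Z4→Q3→K6: 5+15+5+25+28 = 78
00→R6→Q8→Z4→K6→Q3: 5+15+5+3+28 = 56
00→R6→K6→Q3→Q8→Z4: 5+18+28+21+5 = 77
00→R6→K6→Q3→Z4→Q8: 5+18+28+25+5 = 81
… (106 more)
The minimum is 50.
One shortest path: 00 → R6 → Q3 → Q8 → Z4 → K6.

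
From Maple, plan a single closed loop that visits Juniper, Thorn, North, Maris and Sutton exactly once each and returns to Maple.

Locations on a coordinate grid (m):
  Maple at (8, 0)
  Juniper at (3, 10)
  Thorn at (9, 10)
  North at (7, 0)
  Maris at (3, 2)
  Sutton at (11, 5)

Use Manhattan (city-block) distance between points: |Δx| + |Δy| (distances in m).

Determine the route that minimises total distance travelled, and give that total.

36 m — the shortest possible round trip.

Maple - Juniper - Thorn - North - Maris - Sutton - Maple: 15+6+12+6+11+8 = 58
Maple - Juniper - Thorn - North - Sutton - Maris - Maple: 15+6+12+9+11+7 = 60
Maple - Juniper - Thorn - Maris - North - Sutton - Maple: 15+6+14+6+9+8 = 58
Maple - Juniper - Thorn - Maris - Sutton - North - Maple: 15+6+14+11+9+1 = 56
Maple - Juniper - Thorn - Sutton - North - Maris - Maple: 15+6+7+9+6+7 = 50
Maple - Juniper - Thorn - Sutton - Maris - North - Maple: 15+6+7+11+6+1 = 46
Maple - Juniper - North - Thorn - Maris - Sutton - Maple: 15+14+12+14+11+8 = 74
Maple - Juniper - North - Thorn - Sutton - Maris - Maple: 15+14+12+7+11+7 = 66
Maple - Juniper - North - Maris - Thorn - Sutton - Maple: 15+14+6+14+7+8 = 64
Maple - Juniper - North - Maris - Sutton - Thorn - Maple: 15+14+6+11+7+11 = 64
Maple - Juniper - North - Sutton - Thorn - Maris - Maple: 15+14+9+7+14+7 = 66
Maple - Juniper - North - Sutton - Maris - Thorn - Maple: 15+14+9+11+14+11 = 74
Maple - Juniper - Maris - Thorn - North - Sutton - Maple: 15+8+14+12+9+8 = 66
Maple - Juniper - Maris - Thorn - Sutton - North - Maple: 15+8+14+7+9+1 = 54
… (46 more)
Maple - North - Maris - Juniper - Thorn - Sutton - Maple: 1+6+8+6+7+8 = 36  ← best
The minimum is 36.
One optimal route: Maple → North → Maris → Juniper → Thorn → Sutton → Maple (or its reverse).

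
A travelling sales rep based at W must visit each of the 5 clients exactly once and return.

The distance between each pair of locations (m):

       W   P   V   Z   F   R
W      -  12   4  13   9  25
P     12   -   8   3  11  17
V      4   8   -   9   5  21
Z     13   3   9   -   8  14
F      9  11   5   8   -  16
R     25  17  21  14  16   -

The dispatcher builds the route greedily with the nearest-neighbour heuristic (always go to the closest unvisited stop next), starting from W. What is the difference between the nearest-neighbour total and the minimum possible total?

From W: V=4, F=9, P=12, Z=13, R=25 → choose V (4).
From V: F=5, P=8, Z=9, R=21 → choose F (5).
From F: Z=8, P=11, R=16 → choose Z (8).
From Z: P=3, R=14 → choose P (3).
From P: R=17 → choose R (17).
NN route W → V → F → Z → P → R → W costs 62.
Optimal: W → P → Z → R → F → V → W costs 54 (by enumerating all 60 distinct tours).
Excess = 62 − 54 = 8.

The nearest-neighbour route is 8 m longer than optimal.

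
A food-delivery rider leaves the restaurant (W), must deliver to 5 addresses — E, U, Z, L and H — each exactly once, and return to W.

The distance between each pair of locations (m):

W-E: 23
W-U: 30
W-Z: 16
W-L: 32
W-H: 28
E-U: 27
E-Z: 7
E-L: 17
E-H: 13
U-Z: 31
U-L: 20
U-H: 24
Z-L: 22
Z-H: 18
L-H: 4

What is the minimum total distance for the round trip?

Shortest round trip = 90 m.

W - E - U - Z - L - H - W: 23+27+31+22+4+28 = 135
W - E - U - Z - H - L - W: 23+27+31+18+4+32 = 135
W - E - U - L - Z - H - W: 23+27+20+22+18+28 = 138
W - E - U - L - H - Z - W: 23+27+20+4+18+16 = 108
W - E - U - H - Z - L - W: 23+27+24+18+22+32 = 146
W - E - U - H - L - Z - W: 23+27+24+4+22+16 = 116
W - E - Z - U - L - H - W: 23+7+31+20+4+28 = 113
W - E - Z - U - H - L - W: 23+7+31+24+4+32 = 121
W - E - Z - L - U - H - W: 23+7+22+20+24+28 = 124
W - E - Z - L - H - U - W: 23+7+22+4+24+30 = 110
W - E - Z - H - U - L - W: 23+7+18+24+20+32 = 124
W - E - Z - H - L - U - W: 23+7+18+4+20+30 = 102
W - E - L - U - Z - H - W: 23+17+20+31+18+28 = 137
W - E - L - U - H - Z - W: 23+17+20+24+18+16 = 118
… (46 more)
W - U - L - H - E - Z - W: 30+20+4+13+7+16 = 90  ← best
The minimum is 90.
One optimal route: W → U → L → H → E → Z → W (or its reverse).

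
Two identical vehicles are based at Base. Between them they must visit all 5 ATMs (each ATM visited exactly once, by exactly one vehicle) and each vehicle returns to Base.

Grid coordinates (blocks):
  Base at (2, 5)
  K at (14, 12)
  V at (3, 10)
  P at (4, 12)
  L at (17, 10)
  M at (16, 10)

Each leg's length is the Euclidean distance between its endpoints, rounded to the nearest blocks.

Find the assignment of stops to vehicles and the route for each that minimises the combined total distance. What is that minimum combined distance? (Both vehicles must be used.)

Check every non-empty split of the stops between the two vehicles; for each half take its own optimal tour:
  {K} + {V, P, L, M}: 28 + 36 = 64
  {V} + {K, P, L, M}: 10 + 37 = 47
  {K, V} + {P, L, M}: 30 + 36 = 66
  {P} + {K, V, L, M}: 14 + 36 = 50
  {K, P} + {V, L, M}: 31 + 35 = 66
  {V, P} + {K, L, M}: 14 + 34 = 48
  … (15 splits in total)
Best: vehicle 1 Base → V → Base = 10; vehicle 2 Base → P → K → L → M → Base = 37; combined 47.

47 blocks — the smallest possible combined total.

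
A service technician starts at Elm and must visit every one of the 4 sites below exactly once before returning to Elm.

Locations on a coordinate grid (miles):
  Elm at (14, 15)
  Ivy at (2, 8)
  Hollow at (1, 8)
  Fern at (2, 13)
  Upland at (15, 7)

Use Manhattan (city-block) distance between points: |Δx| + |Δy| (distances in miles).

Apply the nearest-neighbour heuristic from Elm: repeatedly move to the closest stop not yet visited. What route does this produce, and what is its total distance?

Elm → [Upland:9 / Fern:14 / Ivy:19 / Hollow:20] → Upland (9)
Upland → [Ivy:14 / Hollow:15 / Fern:19] → Ivy (14)
Ivy → [Hollow:1 / Fern:5] → Hollow (1)
Hollow → [Fern:6] → Fern (6)
Return Fern→Elm: 14.
Total = 9 + 14 + 1 + 6 + 14 = 44.

Nearest-neighbour total = 44 miles; route Elm → Upland → Ivy → Hollow → Fern → Elm.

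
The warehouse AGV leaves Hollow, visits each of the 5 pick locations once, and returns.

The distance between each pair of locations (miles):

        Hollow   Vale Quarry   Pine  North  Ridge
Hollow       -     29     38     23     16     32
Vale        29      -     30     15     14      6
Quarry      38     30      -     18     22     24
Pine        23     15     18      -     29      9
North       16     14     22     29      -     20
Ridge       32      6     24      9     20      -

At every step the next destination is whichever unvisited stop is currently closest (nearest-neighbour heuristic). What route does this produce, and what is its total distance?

From Hollow: distances to unvisited — North=16, Pine=23, Vale=29, Ridge=32, Quarry=38. Nearest is North (16).
From North: distances to unvisited — Vale=14, Ridge=20, Quarry=22, Pine=29. Nearest is Vale (14).
From Vale: distances to unvisited — Ridge=6, Pine=15, Quarry=30. Nearest is Ridge (6).
From Ridge: distances to unvisited — Pine=9, Quarry=24. Nearest is Pine (9).
From Pine: distances to unvisited — Quarry=18. Nearest is Quarry (18).
Return Quarry→Hollow: 38.
Total = 16 + 14 + 6 + 9 + 18 + 38 = 101.

101 miles along Hollow → North → Vale → Ridge → Pine → Quarry → Hollow.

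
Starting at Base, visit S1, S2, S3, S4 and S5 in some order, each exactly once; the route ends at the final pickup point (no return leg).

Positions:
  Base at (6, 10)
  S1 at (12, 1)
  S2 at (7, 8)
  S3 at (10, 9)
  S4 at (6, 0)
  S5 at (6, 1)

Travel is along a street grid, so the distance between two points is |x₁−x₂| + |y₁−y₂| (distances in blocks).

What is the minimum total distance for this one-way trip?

There are 5! = 120 possible orderings.
Base→S1→S2→S3→S4→S5: 15+12+4+13+1 = 45
Base→S1→S2→S3→S5→S4: 15+12+4+12+1 = 44
Base→S1→S2→S4→S3→S5: 15+12+9+13+12 = 61
Base→S1→S2→S4→S5→S3: 15+12+9+1+12 = 49
Base→S1→S2→S5→S3→S4: 15+12+8+12+13 = 60
Base→S1→S2→S5→S4→S3: 15+12+8+1+13 = 49
Base→S1→S3→S2→S4→S5: 15+10+4+9+1 = 39
Base→S1→S3→S2→S5→S4: 15+10+4+8+1 = 38
Base→S1→S3→S4→S2→S5: 15+10+13+9+8 = 55
Base→S1→S3→S4→S5→S2: 15+10+13+1+8 = 47
Base→S1→S3→S5→S2→S4: 15+10+12+8+9 = 54
Base→S1→S3→S5→S4→S2: 15+10+12+1+9 = 47
Base→S1→S4→S2→S3→S5: 15+7+9+4+12 = 47
Base→S1→S4→S2→S5→S3: 15+7+9+8+12 = 51
… (106 more)
Base→S2→S3→S1→S5→S4: 3+4+10+6+1 = 24  ← best
The minimum is 24.
One shortest path: Base → S2 → S3 → S1 → S5 → S4.

24 blocks — the minimum one-way total.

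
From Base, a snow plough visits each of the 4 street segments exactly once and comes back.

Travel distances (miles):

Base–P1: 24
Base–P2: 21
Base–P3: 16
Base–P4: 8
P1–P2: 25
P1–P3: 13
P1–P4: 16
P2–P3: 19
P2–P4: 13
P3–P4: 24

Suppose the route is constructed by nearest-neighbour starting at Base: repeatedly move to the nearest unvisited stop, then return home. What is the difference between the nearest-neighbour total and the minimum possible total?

2 miles longer than the optimal tour.

Base: P4=8, P3=16, P2=21, P1=24 ⇒ P4
P4: P2=13, P1=16, P3=24 ⇒ P2
P2: P3=19, P1=25 ⇒ P3
P3: P1=13 ⇒ P1
NN route Base → P4 → P2 → P3 → P1 → Base costs 77.
Optimal: Base → P3 → P1 → P2 → P4 → Base costs 75 (by enumerating all 12 distinct tours).
Excess = 77 − 75 = 2.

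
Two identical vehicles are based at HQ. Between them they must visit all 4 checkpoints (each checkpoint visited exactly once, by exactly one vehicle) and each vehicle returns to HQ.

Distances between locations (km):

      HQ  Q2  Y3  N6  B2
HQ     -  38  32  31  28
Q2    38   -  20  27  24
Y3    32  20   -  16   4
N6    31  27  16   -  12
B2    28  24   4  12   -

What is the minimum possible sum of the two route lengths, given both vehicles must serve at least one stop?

Minimum combined distance: 152 km.

Try each way of splitting the stops between the two vehicles (each non-empty) and, for each split, find the best tour for each vehicle:
  {Q2} + {Y3, N6, B2}: 76 + 79 = 155
  {Y3} + {Q2, N6, B2}: 64 + 105 = 169
  {Q2, Y3} + {N6, B2}: 90 + 71 = 161
  {N6} + {Q2, Y3, B2}: 62 + 90 = 152
  {Q2, N6} + {Y3, B2}: 96 + 64 = 160
  {Y3, N6} + {Q2, B2}: 79 + 90 = 169
  … (7 splits in total)
Best: vehicle 1 HQ → N6 → HQ = 62; vehicle 2 HQ → Q2 → Y3 → B2 → HQ = 90; combined 152.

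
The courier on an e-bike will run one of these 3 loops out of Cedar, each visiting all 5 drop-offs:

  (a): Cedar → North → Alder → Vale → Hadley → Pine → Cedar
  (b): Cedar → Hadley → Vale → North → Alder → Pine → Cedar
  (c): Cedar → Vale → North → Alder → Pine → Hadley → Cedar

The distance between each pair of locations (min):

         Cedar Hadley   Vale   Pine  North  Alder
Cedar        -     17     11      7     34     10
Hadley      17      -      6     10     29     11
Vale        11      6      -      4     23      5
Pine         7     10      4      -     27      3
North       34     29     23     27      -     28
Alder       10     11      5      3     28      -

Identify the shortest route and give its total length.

(a): 34 + 28 + 5 + 6 + 10 + 7 = 90
(b): 17 + 6 + 23 + 28 + 3 + 7 = 84
(c): 11 + 23 + 28 + 3 + 10 + 17 = 92

84 min — (b) is the shortest.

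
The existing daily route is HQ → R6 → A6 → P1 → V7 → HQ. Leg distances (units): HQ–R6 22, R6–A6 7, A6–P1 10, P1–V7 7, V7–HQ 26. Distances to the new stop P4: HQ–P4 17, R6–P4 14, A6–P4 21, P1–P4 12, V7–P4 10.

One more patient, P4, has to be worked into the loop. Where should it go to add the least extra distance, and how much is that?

Insertion cost between consecutive stops i–j is d(i,P4) + d(P4,j) − d(i,j):
  between HQ and R6: 17 + 14 − 22 = 9
  between R6 and A6: 14 + 21 − 7 = 28
  between A6 and P1: 21 + 12 − 10 = 23
  between P1 and V7: 12 + 10 − 7 = 15
  between V7 and HQ: 10 + 17 − 26 = 1
Cheapest insertion is between V7 and HQ, adding 1.
New total = 72 + 1 = 73.

Minimum extra distance: 1, inserting P4 between V7 and HQ.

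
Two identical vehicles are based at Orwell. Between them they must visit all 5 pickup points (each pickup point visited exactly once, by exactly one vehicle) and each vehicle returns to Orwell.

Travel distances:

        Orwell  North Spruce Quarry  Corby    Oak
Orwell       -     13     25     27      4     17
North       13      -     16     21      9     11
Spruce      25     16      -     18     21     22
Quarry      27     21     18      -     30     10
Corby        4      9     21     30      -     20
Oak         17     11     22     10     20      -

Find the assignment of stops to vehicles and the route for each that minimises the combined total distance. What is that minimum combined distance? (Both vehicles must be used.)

82 — the smallest possible combined total.

There are 2^4 − 1 = 15 ways to divide the 5 stops into two non-empty groups. For each, the best each vehicle can do is its own shortest tour through its group:
  {North} + {Spruce, Quarry, Corby, Oak}: 26 + 70 = 96
  {Spruce} + {North, Quarry, Corby, Oak}: 50 + 61 = 111
  {North, Spruce} + {Quarry, Corby, Oak}: 54 + 61 = 115
  {Quarry} + {North, Spruce, Corby, Oak}: 54 + 68 = 122
  {North, Quarry} + {Spruce, Corby, Oak}: 61 + 64 = 125
  {Spruce, Quarry} + {North, Corby, Oak}: 70 + 41 = 111
  … (15 splits in total)
  {Corby} + {North, Spruce, Quarry, Oak}: 8 + 74 = 82  ← best
Best: vehicle 1 Orwell → Corby → Orwell = 8; vehicle 2 Orwell → North → Spruce → Quarry → Oak → Orwell = 74; combined 82.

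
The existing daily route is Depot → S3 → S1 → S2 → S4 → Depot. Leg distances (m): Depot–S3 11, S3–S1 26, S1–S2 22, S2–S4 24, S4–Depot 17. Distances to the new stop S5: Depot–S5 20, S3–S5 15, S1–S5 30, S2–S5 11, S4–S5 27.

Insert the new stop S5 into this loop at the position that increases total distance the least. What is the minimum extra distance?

Insertion cost between consecutive stops i–j is d(i,S5) + d(S5,j) − d(i,j):
  between Depot and S3: 20 + 15 − 11 = 24
  between S3 and S1: 15 + 30 − 26 = 19
  between S1 and S2: 30 + 11 − 22 = 19
  between S2 and S4: 11 + 27 − 24 = 14
  between S4 and Depot: 27 + 20 − 17 = 30
Cheapest insertion is between S2 and S4, adding 14.
New total = 100 + 14 = 114.

+14 m — insert S5 between S2 and S4.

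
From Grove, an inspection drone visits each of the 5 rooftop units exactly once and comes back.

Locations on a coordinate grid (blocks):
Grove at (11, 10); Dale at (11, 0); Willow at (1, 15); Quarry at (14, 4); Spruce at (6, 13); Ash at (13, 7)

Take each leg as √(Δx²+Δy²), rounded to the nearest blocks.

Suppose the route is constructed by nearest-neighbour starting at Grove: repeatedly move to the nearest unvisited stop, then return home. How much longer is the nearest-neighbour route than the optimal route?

Grove: Ash=4, Spruce=6, Quarry=7, Dale=10, Willow=11 ⇒ Ash
Ash: Quarry=3, Dale=7, Spruce=9, Willow=14 ⇒ Quarry
Quarry: Dale=5, Spruce=12, Willow=17 ⇒ Dale
Dale: Spruce=14, Willow=18 ⇒ Spruce
Spruce: Willow=5 ⇒ Willow
NN route Grove → Ash → Quarry → Dale → Spruce → Willow → Grove costs 42.
Optimal: Grove → Spruce → Willow → Dale → Quarry → Ash → Grove costs 41 (by enumerating all 60 distinct tours).
Excess = 42 − 41 = 1.

Excess over optimum: 1 blocks.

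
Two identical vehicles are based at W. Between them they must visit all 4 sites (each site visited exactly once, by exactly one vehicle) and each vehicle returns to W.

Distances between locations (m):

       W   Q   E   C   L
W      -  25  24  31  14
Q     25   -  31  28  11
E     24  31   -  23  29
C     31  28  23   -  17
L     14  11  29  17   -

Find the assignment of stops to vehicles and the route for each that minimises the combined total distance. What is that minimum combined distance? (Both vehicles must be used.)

128 m — the smallest possible combined total.

Check every non-empty split of the stops between the two vehicles; for each half take its own optimal tour:
  {Q} + {E, C, L}: 50 + 78 = 128
  {E} + {Q, C, L}: 48 + 84 = 132
  {Q, E} + {C, L}: 80 + 62 = 142
  {C} + {Q, E, L}: 62 + 80 = 142
  {Q, C} + {E, L}: 84 + 67 = 151
  {E, C} + {Q, L}: 78 + 50 = 128
  … (7 splits in total)
Best: vehicle 1 W → Q → W = 50; vehicle 2 W → E → C → L → W = 78; combined 128.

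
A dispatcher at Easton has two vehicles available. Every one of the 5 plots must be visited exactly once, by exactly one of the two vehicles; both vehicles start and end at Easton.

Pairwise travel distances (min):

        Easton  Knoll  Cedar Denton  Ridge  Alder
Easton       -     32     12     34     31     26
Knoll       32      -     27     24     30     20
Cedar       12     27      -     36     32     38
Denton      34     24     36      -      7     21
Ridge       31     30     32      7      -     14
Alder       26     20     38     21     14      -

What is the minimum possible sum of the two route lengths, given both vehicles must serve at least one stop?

Check every non-empty split of the stops between the two vehicles; for each half take its own optimal tour:
  {Knoll} + {Cedar, Denton, Ridge, Alder}: 64 + 95 = 159
  {Cedar} + {Knoll, Denton, Ridge, Alder}: 24 + 103 = 127
  {Knoll, Cedar} + {Denton, Ridge, Alder}: 71 + 81 = 152
  {Denton} + {Knoll, Cedar, Ridge, Alder}: 68 + 104 = 172
  {Knoll, Denton} + {Cedar, Ridge, Alder}: 90 + 84 = 174
  {Cedar, Denton} + {Knoll, Ridge, Alder}: 82 + 97 = 179
  … (15 splits in total)
Best: vehicle 1 Easton → Cedar → Easton = 24; vehicle 2 Easton → Knoll → Denton → Ridge → Alder → Easton = 103; combined 127.

Minimum combined distance: 127 min.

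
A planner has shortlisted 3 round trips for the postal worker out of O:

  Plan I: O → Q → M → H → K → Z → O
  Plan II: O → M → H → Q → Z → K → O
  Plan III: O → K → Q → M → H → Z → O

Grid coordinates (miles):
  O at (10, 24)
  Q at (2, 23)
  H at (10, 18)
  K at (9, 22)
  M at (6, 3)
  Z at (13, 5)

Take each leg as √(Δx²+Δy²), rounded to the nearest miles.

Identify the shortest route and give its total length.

Plan I: 8 + 20 + 16 + 4 + 17 + 19 = 84
Plan II: 21 + 16 + 9 + 21 + 17 + 2 = 86
Plan III: 2 + 7 + 20 + 16 + 13 + 19 = 77

Shortest is Plan III, total 77 miles.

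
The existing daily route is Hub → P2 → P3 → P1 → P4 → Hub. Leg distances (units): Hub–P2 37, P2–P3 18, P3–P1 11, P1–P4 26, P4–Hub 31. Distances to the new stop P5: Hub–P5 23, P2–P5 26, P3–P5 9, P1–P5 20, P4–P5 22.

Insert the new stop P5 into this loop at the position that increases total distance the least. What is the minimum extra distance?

+12 — insert P5 between Hub and P2.

Insertion cost between consecutive stops i–j is d(i,P5) + d(P5,j) − d(i,j):
  between Hub and P2: 23 + 26 − 37 = 12
  between P2 and P3: 26 + 9 − 18 = 17
  between P3 and P1: 9 + 20 − 11 = 18
  between P1 and P4: 20 + 22 − 26 = 16
  between P4 and Hub: 22 + 23 − 31 = 14
Cheapest insertion is between Hub and P2, adding 12.
New total = 123 + 12 = 135.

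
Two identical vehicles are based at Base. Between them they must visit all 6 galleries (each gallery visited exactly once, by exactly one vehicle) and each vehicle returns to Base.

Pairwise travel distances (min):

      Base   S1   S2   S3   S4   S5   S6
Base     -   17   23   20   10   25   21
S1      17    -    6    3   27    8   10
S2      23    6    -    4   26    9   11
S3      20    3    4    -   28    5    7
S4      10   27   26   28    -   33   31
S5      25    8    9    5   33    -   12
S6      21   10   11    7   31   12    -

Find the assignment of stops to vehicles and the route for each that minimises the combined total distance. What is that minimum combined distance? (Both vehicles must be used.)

Try each way of splitting the stops between the two vehicles (each non-empty) and, for each split, find the best tour for each vehicle:
  {S1} + {S2, S3, S4, S5, S6}: 34 + 78 = 112
  {S2} + {S1, S3, S4, S5, S6}: 46 + 78 = 124
  {S1, S2} + {S3, S4, S5, S6}: 46 + 76 = 122
  {S3} + {S1, S2, S4, S5, S6}: 40 + 83 = 123
  {S1, S3} + {S2, S4, S5, S6}: 40 + 78 = 118
  {S2, S3} + {S1, S4, S5, S6}: 47 + 78 = 125
  … (31 splits in total)
  {S4} + {S1, S2, S3, S5, S6}: 20 + 65 = 85  ← best
Best: vehicle 1 Base → S4 → Base = 20; vehicle 2 Base → S1 → S2 → S3 → S5 → S6 → Base = 65; combined 85.

Minimum combined distance: 85 min.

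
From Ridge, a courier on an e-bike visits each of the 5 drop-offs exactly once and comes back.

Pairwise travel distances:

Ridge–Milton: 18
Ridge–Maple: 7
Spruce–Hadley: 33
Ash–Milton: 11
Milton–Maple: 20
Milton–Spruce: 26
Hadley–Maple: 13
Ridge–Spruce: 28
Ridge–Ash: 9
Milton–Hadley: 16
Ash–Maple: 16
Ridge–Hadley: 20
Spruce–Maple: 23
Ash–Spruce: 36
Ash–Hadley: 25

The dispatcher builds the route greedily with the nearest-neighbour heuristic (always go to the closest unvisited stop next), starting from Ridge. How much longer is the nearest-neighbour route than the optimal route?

Excess over optimum: 12.

From Ridge: Maple=7, Ash=9, Milton=18, Hadley=20, Spruce=28 → choose Maple (7).
From Maple: Hadley=13, Ash=16, Milton=20, Spruce=23 → choose Hadley (13).
From Hadley: Milton=16, Ash=25, Spruce=33 → choose Milton (16).
From Milton: Ash=11, Spruce=26 → choose Ash (11).
From Ash: Spruce=36 → choose Spruce (36).
NN route Ridge → Maple → Hadley → Milton → Ash → Spruce → Ridge costs 111.
Optimal: Ridge → Ash → Milton → Spruce → Hadley → Maple → Ridge costs 99 (by enumerating all 60 distinct tours).
Excess = 111 − 99 = 12.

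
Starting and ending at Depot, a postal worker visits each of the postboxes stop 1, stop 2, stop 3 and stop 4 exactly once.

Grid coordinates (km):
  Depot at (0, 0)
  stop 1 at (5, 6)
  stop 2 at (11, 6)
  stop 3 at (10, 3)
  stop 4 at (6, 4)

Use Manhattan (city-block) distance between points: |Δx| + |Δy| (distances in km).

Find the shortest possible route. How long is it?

36 km — the shortest possible round trip.

There are 12 distinct closed tours to check (reversals are equivalent).
Depot - stop 1 - stop 2 - stop 3 - stop 4 - Depot: 11+6+4+5+10 = 36
Depot - stop 1 - stop 2 - stop 4 - stop 3 - Depot: 11+6+7+5+13 = 42
Depot - stop 1 - stop 3 - stop 2 - stop 4 - Depot: 11+8+4+7+10 = 40
Depot - stop 1 - stop 3 - stop 4 - stop 2 - Depot: 11+8+5+7+17 = 48
Depot - stop 1 - stop 4 - stop 2 - stop 3 - Depot: 11+3+7+4+13 = 38
Depot - stop 1 - stop 4 - stop 3 - stop 2 - Depot: 11+3+5+4+17 = 40
Depot - stop 2 - stop 1 - stop 3 - stop 4 - Depot: 17+6+8+5+10 = 46
Depot - stop 2 - stop 1 - stop 4 - stop 3 - Depot: 17+6+3+5+13 = 44
Depot - stop 2 - stop 3 - stop 1 - stop 4 - Depot: 17+4+8+3+10 = 42
Depot - stop 2 - stop 4 - stop 1 - stop 3 - Depot: 17+7+3+8+13 = 48
Depot - stop 3 - stop 1 - stop 2 - stop 4 - Depot: 13+8+6+7+10 = 44
Depot - stop 3 - stop 2 - stop 1 - stop 4 - Depot: 13+4+6+3+10 = 36
The minimum is 36.
One optimal route: Depot → stop 1 → stop 2 → stop 3 → stop 4 → Depot (or its reverse).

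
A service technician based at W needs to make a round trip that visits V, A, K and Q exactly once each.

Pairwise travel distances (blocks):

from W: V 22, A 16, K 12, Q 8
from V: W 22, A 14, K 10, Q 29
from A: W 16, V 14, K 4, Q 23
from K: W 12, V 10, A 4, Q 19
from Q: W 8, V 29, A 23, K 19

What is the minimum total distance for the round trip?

With 4 stops there are 4!/2 = 12 distinct round trips (a route and its reverse cost the same).
W → V → A → K → Q → W: 22+14+4+19+8 = 67
W → V → A → Q → K → W: 22+14+23+19+12 = 90
W → V → K → A → Q → W: 22+10+4+23+8 = 67
W → V → K → Q → A → W: 22+10+19+23+16 = 90
W → V → Q → A → K → W: 22+29+23+4+12 = 90
W → V → Q → K → A → W: 22+29+19+4+16 = 90
W → A → V → K → Q → W: 16+14+10+19+8 = 67
W → A → V → Q → K → W: 16+14+29+19+12 = 90
W → A → K → V → Q → W: 16+4+10+29+8 = 67
W → A → Q → V → K → W: 16+23+29+10+12 = 90
W → K → V → A → Q → W: 12+10+14+23+8 = 67
W → K → A → V → Q → W: 12+4+14+29+8 = 67
The minimum is 67.
One optimal route: W → V → A → K → Q → W (or its reverse).

67 blocks — the shortest possible round trip.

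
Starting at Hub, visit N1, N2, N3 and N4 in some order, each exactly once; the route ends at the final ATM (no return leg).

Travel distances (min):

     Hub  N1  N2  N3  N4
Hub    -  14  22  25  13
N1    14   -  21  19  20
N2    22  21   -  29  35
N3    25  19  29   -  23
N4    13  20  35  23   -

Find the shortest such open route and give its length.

There are 4! = 24 possible orderings.
Hub→N1→N2→N3→N4: 14+21+29+23 = 87
Hub→N1→N2→N4→N3: 14+21+35+23 = 93
Hub→N1→N3→N2→N4: 14+19+29+35 = 97
Hub→N1→N3→N4→N2: 14+19+23+35 = 91
Hub→N1→N4→N2→N3: 14+20+35+29 = 98
Hub→N1→N4→N3→N2: 14+20+23+29 = 86
Hub→N2→N1→N3→N4: 22+21+19+23 = 85
Hub→N2→N1→N4→N3: 22+21+20+23 = 86
Hub→N2→N3→N1→N4: 22+29+19+20 = 90
Hub→N2→N3→N4→N1: 22+29+23+20 = 94
Hub→N2→N4→N1→N3: 22+35+20+19 = 96
Hub→N2→N4→N3→N1: 22+35+23+19 = 99
Hub→N3→N1→N2→N4: 25+19+21+35 = 100
Hub→N3→N1→N4→N2: 25+19+20+35 = 99
… (10 more)
Hub→N4→N3→N1→N2: 13+23+19+21 = 76  ← best
The minimum is 76.
One shortest path: Hub → N4 → N3 → N1 → N2.

Minimum one-way distance = 76 min.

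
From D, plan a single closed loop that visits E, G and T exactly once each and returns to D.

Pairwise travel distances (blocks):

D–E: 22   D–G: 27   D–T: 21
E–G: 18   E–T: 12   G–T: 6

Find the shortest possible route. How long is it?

There are 3 distinct closed tours to check (reversals are equivalent).
D→E→G→T→D: 22+18+6+21 = 67
D→E→T→G→D: 22+12+6+27 = 67
D→G→E→T→D: 27+18+12+21 = 78
The minimum is 67.
One optimal route: D → E → G → T → D (or its reverse).

Shortest round trip = 67 blocks.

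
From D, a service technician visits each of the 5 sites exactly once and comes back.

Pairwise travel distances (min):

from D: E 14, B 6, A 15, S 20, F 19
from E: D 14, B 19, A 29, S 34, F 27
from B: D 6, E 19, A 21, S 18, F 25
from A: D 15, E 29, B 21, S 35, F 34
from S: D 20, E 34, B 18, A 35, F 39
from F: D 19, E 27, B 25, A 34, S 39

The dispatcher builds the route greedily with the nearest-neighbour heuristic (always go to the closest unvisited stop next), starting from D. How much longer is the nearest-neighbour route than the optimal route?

D: B=6, E=14, A=15, F=19, S=20 ⇒ B
B: S=18, E=19, A=21, F=25 ⇒ S
S: E=34, A=35, F=39 ⇒ E
E: F=27, A=29 ⇒ F
F: A=34 ⇒ A
NN route D → B → S → E → F → A → D costs 134.
Optimal: D → A → S → B → E → F → D costs 133 (by enumerating all 60 distinct tours).
Excess = 134 − 133 = 1.

The nearest-neighbour route is 1 min longer than optimal.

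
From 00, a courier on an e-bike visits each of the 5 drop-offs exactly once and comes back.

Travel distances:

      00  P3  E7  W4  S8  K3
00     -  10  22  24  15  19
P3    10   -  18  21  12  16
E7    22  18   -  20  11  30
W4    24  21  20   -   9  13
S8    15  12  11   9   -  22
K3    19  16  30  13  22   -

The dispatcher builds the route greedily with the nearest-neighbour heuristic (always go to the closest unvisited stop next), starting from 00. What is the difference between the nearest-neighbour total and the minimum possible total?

16 longer than the optimal tour.

From 00: P3=10, S8=15, K3=19, E7=22, W4=24 → choose P3 (10).
From P3: S8=12, K3=16, E7=18, W4=21 → choose S8 (12).
From S8: W4=9, E7=11, K3=22 → choose W4 (9).
From W4: K3=13, E7=20 → choose K3 (13).
From K3: E7=30 → choose E7 (30).
NN route 00 → P3 → S8 → W4 → K3 → E7 → 00 costs 96.
Optimal: 00 → P3 → E7 → S8 → W4 → K3 → 00 costs 80 (by enumerating all 60 distinct tours).
Excess = 96 − 80 = 16.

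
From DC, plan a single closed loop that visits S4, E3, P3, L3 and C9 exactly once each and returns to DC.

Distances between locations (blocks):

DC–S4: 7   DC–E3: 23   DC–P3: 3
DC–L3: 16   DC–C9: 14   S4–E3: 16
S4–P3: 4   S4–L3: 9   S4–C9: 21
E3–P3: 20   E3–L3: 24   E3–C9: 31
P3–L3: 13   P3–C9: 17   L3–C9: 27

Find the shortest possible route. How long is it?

With 5 stops there are 5!/2 = 60 distinct round trips (a route and its reverse cost the same).
DC→S4→E3→P3→L3→C9→DC: 7+16+20+13+27+14 = 97
DC→S4→E3→P3→C9→L3→DC: 7+16+20+17+27+16 = 103
DC→S4→E3→L3→P3→C9→DC: 7+16+24+13+17+14 = 91
DC→S4→E3→L3→C9→P3→DC: 7+16+24+27+17+3 = 94
DC→S4→E3→C9→P3→L3→DC: 7+16+31+17+13+16 = 100
DC→S4→E3→C9→L3→P3→DC: 7+16+31+27+13+3 = 97
DC→S4→P3→E3→L3→C9→DC: 7+4+20+24+27+14 = 96
DC→S4→P3→E3→C9→L3→DC: 7+4+20+31+27+16 = 105
DC→S4→P3→L3→E3→C9→DC: 7+4+13+24+31+14 = 93
DC→S4→P3→L3→C9→E3→DC: 7+4+13+27+31+23 = 105
DC→S4→P3→C9→E3→L3→DC: 7+4+17+31+24+16 = 99
DC→S4→P3→C9→L3→E3→DC: 7+4+17+27+24+23 = 102
DC→S4→L3→E3→P3→C9→DC: 7+9+24+20+17+14 = 91
DC→S4→L3→E3→C9→P3→DC: 7+9+24+31+17+3 = 91
… (46 more)
DC→P3→S4→L3→E3→C9→DC: 3+4+9+24+31+14 = 85  ← best
The minimum is 85.
One optimal route: DC → P3 → S4 → L3 → E3 → C9 → DC (or its reverse).

Shortest round trip = 85 blocks.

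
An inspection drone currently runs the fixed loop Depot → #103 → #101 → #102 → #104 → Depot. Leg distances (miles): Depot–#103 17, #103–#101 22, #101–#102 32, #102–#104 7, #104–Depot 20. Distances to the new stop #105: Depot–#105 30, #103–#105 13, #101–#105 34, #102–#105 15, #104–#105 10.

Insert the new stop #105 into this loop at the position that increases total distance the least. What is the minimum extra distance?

Minimum extra distance: 17 miles, inserting #105 between #101 and #102.

Insertion cost between consecutive stops i–j is d(i,#105) + d(#105,j) − d(i,j):
  between Depot and #103: 30 + 13 − 17 = 26
  between #103 and #101: 13 + 34 − 22 = 25
  between #101 and #102: 34 + 15 − 32 = 17
  between #102 and #104: 15 + 10 − 7 = 18
  between #104 and Depot: 10 + 30 − 20 = 20
Cheapest insertion is between #101 and #102, adding 17.
New total = 98 + 17 = 115.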